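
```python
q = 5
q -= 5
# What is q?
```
Trace:
  q=5
  q=0

Final answer: 0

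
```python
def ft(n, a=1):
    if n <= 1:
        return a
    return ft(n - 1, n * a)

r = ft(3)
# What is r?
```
Call trace:
ft(n=3, a=1)
  ft(n=2, a=3)
    ft(n=1, a=6)
    -> return 6
  -> return 6
-> return 6

Final answer: 6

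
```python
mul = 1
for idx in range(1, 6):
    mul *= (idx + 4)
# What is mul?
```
Trace:
  mul=1
  mul=5, idx=1
  mul=30, idx=2
  mul=210, idx=3
  mul=1680, idx=4
  mul=15120, idx=5

Final answer: 15120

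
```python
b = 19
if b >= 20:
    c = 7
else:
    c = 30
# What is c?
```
Trace:
  b=19
  b=19, c=30

Final answer: 30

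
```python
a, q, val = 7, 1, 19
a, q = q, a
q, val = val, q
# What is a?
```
Trace:
  a=7, q=1, val=19
  a=1, q=7, val=19
  a=1, q=19, val=7

Final answer: 1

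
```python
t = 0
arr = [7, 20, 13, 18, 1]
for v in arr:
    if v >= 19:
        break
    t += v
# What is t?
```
Trace:
  t=0
  t=7, v=7
  t=7, v=20

Final answer: 7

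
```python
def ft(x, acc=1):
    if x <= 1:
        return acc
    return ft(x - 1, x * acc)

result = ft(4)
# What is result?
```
Call trace:
ft(x=4, acc=1)
  ft(x=3, acc=4)
    ft(x=2, acc=12)
      ft(x=1, acc=24)
      -> return 24
    -> return 24
  -> return 24
-> return 24

Final answer: 24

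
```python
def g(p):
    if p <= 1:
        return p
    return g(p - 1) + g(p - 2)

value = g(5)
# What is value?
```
Call trace (a repeated sub-call is expanded the first time; later identical calls just restate its return value):
g(p=5)
  g(p=4)
    g(p=3)
      g(p=2)
        g(p=1)
        -> return 1
        g(p=0)
        -> return 0
      -> return 1
      g(p=1)
      -> return 1
    -> return 2
    g(p=2) -> return 1  (same call as traced above)
  -> return 3
  g(p=3) -> return 2  (same call as traced above)
-> return 5

Final answer: 5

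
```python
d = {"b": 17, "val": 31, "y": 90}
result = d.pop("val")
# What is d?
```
Trace:
  d={'b': 17, 'val': 31, 'y': 90}
  d={'b': 17, 'y': 90}, result=31

Final answer: {'b': 17, 'y': 90}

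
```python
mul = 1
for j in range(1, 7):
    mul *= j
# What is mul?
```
Trace:
  mul=1
  mul=1, j=1
  mul=2, j=2
  mul=6, j=3
  mul=24, j=4
  mul=120, j=5
  mul=720, j=6

Final answer: 720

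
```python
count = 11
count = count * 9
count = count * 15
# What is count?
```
Trace:
  count=11
  count=99
  count=1485

Final answer: 1485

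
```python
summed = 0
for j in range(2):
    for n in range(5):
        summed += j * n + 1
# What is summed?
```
Trace:
  summed=0
  summed=1, j=0, n=0
  summed=2, j=0, n=1
  summed=3, j=0, n=2
  summed=4, j=0, n=3
  summed=5, j=0, n=4
  summed=6, j=1, n=0
  summed=8, j=1, n=1
  summed=11, j=1, n=2
  summed=15, j=1, n=3
  summed=20, j=1, n=4

Final answer: 20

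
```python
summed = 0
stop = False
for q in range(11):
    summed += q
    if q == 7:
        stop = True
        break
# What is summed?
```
Trace:
  summed=0
  summed=0, stop=False
  summed=0, stop=False, q=0
  summed=1, stop=False, q=1
  summed=3, stop=False, q=2
  summed=6, stop=False, q=3
  summed=10, stop=False, q=4
  summed=15, stop=False, q=5
  summed=21, stop=False, q=6
  summed=28, stop=True, q=7

Final answer: 28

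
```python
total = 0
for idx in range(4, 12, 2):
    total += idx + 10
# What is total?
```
Trace:
  total=0
  total=14, idx=4
  total=30, idx=6
  total=48, idx=8
  total=68, idx=10

Final answer: 68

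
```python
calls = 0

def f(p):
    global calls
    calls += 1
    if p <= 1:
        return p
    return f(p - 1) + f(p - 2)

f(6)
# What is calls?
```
Call trace (a repeated sub-call is expanded the first time; later identical calls just restate its return value):
f(p=6)
  f(p=5)
    f(p=4)
      f(p=3)
        f(p=2)
          f(p=1)
          -> return 1
          f(p=0)
          -> return 0
        -> return 1
        f(p=1)
        -> return 1
      -> return 2
      f(p=2) -> return 1  (same call as traced above)
    -> return 3
    f(p=3) -> return 2  (same call as traced above)
  -> return 5
  f(p=4) -> return 3  (same call as traced above)
-> return 8

calls is incremented once per call, so count the calls in each subtree. Let C(p) = number of calls made by f(p).
C(0) = C(1) = 1 (base case, no recursion); C(p) = 1 + C(p - 1) + C(p - 2) otherwise.
C(2) = 1 + C(1) + C(0) = 1 + 1 + 1 = 3
C(3) = 1 + C(2) + C(1) = 1 + 3 + 1 = 5
C(4) = 1 + C(3) + C(2) = 1 + 5 + 3 = 9
C(5) = 1 + C(4) + C(3) = 1 + 9 + 5 = 15
C(6) = 1 + C(5) + C(4) = 1 + 15 + 9 = 25
calls = C(6) = 25

Final answer: 25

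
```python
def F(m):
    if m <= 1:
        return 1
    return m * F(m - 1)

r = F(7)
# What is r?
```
Call trace:
F(m=7)
  F(m=6)
    F(m=5)
      F(m=4)
        F(m=3)
          F(m=2)
            F(m=1)
            -> return 1
          -> return 2
        -> return 6
      -> return 24
    -> return 120
  -> return 720
-> return 5040

Final answer: 5040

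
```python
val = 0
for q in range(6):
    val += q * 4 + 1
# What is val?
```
Trace:
  val=0
  val=1, q=0
  val=6, q=1
  val=15, q=2
  val=28, q=3
  val=45, q=4
  val=66, q=5

Final answer: 66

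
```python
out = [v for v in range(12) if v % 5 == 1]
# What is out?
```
Trace:
  v=0
  v=1
  v=2
  v=3
  v=4
  v=5
  v=6
  v=7
  v=8
  v=9
  v=10
  v=11
  out=[1, 6, 11]

Final answer: [1, 6, 11]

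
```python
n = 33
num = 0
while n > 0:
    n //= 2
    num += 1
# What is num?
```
Trace:
  n=33
  n=33, num=0
  n=16, num=1
  n=8, num=2
  n=4, num=3
  n=2, num=4
  n=1, num=5
  n=0, num=6

Final answer: 6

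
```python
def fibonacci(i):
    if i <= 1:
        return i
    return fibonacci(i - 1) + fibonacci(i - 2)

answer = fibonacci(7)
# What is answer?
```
Call trace (a repeated sub-call is expanded the first time; later identical calls just restate its return value):
fibonacci(i=7)
  fibonacci(i=6)
    fibonacci(i=5)
      fibonacci(i=4)
        fibonacci(i=3)
          fibonacci(i=2)
            fibonacci(i=1)
            -> return 1
            fibonacci(i=0)
            -> return 0
          -> return 1
          fibonacci(i=1)
          -> return 1
        -> return 2
        fibonacci(i=2) -> return 1  (same call as traced above)
      -> return 3
      fibonacci(i=3) -> return 2  (same call as traced above)
    -> return 5
    fibonacci(i=4) -> return 3  (same call as traced above)
  -> return 8
  fibonacci(i=5) -> return 5  (same call as traced above)
-> return 13

Final answer: 13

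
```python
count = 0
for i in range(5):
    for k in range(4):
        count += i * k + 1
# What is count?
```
Trace:
  count=0
  count=1, i=0, k=0
  count=2, i=0, k=1
  count=3, i=0, k=2
  count=4, i=0, k=3
  count=5, i=1, k=0
  count=7, i=1, k=1
  count=10, i=1, k=2
  count=14, i=1, k=3
  count=15, i=2, k=0
  count=18, i=2, k=1
  count=23, i=2, k=2
  count=30, i=2, k=3
  count=31, i=3, k=0
  count=35, i=3, k=1
  count=42, i=3, k=2
  count=52, i=3, k=3
  count=53, i=4, k=0
  count=58, i=4, k=1
  count=67, i=4, k=2
  count=80, i=4, k=3

Final answer: 80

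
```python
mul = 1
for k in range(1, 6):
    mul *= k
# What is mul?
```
Trace:
  mul=1
  mul=1, k=1
  mul=2, k=2
  mul=6, k=3
  mul=24, k=4
  mul=120, k=5

Final answer: 120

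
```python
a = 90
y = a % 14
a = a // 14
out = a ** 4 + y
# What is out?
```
Trace:
  a=90
  a=90, y=6
  a=6, y=6
  a=6, y=6, out=1302

Final answer: 1302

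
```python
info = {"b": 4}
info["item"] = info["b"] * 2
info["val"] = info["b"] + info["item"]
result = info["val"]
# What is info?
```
Trace:
  info={'b': 4}
  info={'b': 4, 'item': 8}
  info={'b': 4, 'item': 8, 'val': 12}
  info={'b': 4, 'item': 8, 'val': 12}, result=12

Final answer: {'b': 4, 'item': 8, 'val': 12}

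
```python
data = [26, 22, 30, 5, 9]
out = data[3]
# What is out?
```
Trace:
  data=[26, 22, 30, 5, 9]
  data=[26, 22, 30, 5, 9], out=5

Final answer: 5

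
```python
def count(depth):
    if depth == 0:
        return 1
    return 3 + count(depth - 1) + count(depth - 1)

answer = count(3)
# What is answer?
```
Call trace (a repeated sub-call is expanded the first time; later identical calls just restate its return value):
count(depth=3)
  count(depth=2)
    count(depth=1)
      count(depth=0)
      -> return 1
      count(depth=0)
      -> return 1
    -> return 5
    count(depth=1) -> return 5  (same call as traced above)
  -> return 13
  count(depth=2) -> return 13  (same call as traced above)
-> return 29

Final answer: 29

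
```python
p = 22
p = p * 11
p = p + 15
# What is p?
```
Trace:
  p=22
  p=242
  p=257

Final answer: 257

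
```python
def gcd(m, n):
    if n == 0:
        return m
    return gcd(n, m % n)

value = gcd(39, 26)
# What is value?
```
Call trace:
gcd(m=39, n=26)
  gcd(m=26, n=13)
    gcd(m=13, n=0)
    -> return 13
  -> return 13
-> return 13

Final answer: 13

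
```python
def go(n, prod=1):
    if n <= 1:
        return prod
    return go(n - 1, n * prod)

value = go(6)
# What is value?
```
Call trace:
go(n=6, prod=1)
  go(n=5, prod=6)
    go(n=4, prod=30)
      go(n=3, prod=120)
        go(n=2, prod=360)
          go(n=1, prod=720)
          -> return 720
        -> return 720
      -> return 720
    -> return 720
  -> return 720
-> return 720

Final answer: 720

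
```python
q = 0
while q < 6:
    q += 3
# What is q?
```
Trace:
  q=0
  q=3
  q=6

Final answer: 6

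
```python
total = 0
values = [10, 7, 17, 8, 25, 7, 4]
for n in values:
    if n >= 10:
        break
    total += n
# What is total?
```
Trace:
  total=0
  total=0, n=10

Final answer: 0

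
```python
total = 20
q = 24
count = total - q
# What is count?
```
Trace:
  total=20
  total=20, q=24
  total=20, q=24, count=-4

Final answer: -4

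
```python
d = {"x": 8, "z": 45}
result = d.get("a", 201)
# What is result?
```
Trace:
  d={'x': 8, 'z': 45}
  d={'x': 8, 'z': 45}, result=201

Final answer: 201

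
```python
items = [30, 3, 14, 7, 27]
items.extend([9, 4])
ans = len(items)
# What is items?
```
Trace:
  items=[30, 3, 14, 7, 27]
  items=[30, 3, 14, 7, 27, 9, 4]
  items=[30, 3, 14, 7, 27, 9, 4], ans=7

Final answer: [30, 3, 14, 7, 27, 9, 4]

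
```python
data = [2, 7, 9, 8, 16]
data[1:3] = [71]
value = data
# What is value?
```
Trace:
  data=[2, 7, 9, 8, 16]
  data=[2, 71, 8, 16]
  data=[2, 71, 8, 16], value=[2, 71, 8, 16]

Final answer: [2, 71, 8, 16]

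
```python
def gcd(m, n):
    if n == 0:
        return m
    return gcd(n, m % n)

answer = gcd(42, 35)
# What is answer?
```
Call trace:
gcd(m=42, n=35)
  gcd(m=35, n=7)
    gcd(m=7, n=0)
    -> return 7
  -> return 7
-> return 7

Final answer: 7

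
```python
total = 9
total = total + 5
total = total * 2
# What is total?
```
Trace:
  total=9
  total=14
  total=28

Final answer: 28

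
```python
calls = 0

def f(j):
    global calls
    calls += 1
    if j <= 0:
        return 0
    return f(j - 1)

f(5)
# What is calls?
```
Call trace:
f(j=5)
  f(j=4)
    f(j=3)
      f(j=2)
        f(j=1)
          f(j=0)
          -> return 0
        -> return 0
      -> return 0
    -> return 0
  -> return 0
-> return 0

calls is incremented once per call. f is entered once for each j = 5, 4, 3, 2, 1, 0 (the j <= 0 call returns without recursing), i.e. 5 + 1 calls.
calls = 6

Final answer: 6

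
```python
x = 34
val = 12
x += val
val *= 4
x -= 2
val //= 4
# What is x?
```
Trace:
  x=34
  x=34, val=12
  x=46, val=12
  x=46, val=48
  x=44, val=48
  x=44, val=12

Final answer: 44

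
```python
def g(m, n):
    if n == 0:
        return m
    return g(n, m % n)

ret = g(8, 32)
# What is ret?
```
Call trace:
g(m=8, n=32)
  g(m=32, n=8)
    g(m=8, n=0)
    -> return 8
  -> return 8
-> return 8

Final answer: 8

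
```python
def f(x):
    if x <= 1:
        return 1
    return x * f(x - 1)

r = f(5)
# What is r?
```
Call trace:
f(x=5)
  f(x=4)
    f(x=3)
      f(x=2)
        f(x=1)
        -> return 1
      -> return 2
    -> return 6
  -> return 24
-> return 120

Final answer: 120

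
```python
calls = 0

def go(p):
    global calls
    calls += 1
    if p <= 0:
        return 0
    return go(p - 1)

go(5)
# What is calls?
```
Call trace:
go(p=5)
  go(p=4)
    go(p=3)
      go(p=2)
        go(p=1)
          go(p=0)
          -> return 0
        -> return 0
      -> return 0
    -> return 0
  -> return 0
-> return 0

calls is incremented once per call. go is entered once for each p = 5, 4, 3, 2, 1, 0 (the p <= 0 call returns without recursing), i.e. 5 + 1 calls.
calls = 6

Final answer: 6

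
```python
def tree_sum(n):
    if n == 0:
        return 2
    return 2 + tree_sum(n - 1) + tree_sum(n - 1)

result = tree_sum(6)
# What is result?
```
Call trace (a repeated sub-call is expanded the first time; later identical calls just restate its return value):
tree_sum(n=6)
  tree_sum(n=5)
    tree_sum(n=4)
      tree_sum(n=3)
        tree_sum(n=2)
          tree_sum(n=1)
            tree_sum(n=0)
            -> return 2
            tree_sum(n=0)
            -> return 2
          -> return 6
          tree_sum(n=1) -> return 6  (same call as traced above)
        -> return 14
        tree_sum(n=2) -> return 14  (same call as traced above)
      -> return 30
      tree_sum(n=3) -> return 30  (same call as traced above)
    -> return 62
    tree_sum(n=4) -> return 62  (same call as traced above)
  -> return 126
  tree_sum(n=5) -> return 126  (same call as traced above)
-> return 254

Final answer: 254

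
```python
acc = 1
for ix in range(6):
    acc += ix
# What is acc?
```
Trace:
  acc=1
  acc=1, ix=0
  acc=2, ix=1
  acc=4, ix=2
  acc=7, ix=3
  acc=11, ix=4
  acc=16, ix=5

Final answer: 16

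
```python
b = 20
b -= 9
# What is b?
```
Trace:
  b=20
  b=11

Final answer: 11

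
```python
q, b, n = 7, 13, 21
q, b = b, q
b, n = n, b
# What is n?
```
Trace:
  q=7, b=13, n=21
  q=13, b=7, n=21
  q=13, b=21, n=7

Final answer: 7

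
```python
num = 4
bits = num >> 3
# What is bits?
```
Trace:
  num=4
  num=4, bits=0

Final answer: 0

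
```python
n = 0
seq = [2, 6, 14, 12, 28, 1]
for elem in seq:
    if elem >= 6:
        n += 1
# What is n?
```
Trace:
  n=0
  n=0, elem=2
  n=1, elem=6
  n=2, elem=14
  n=3, elem=12
  n=4, elem=28
  n=4, elem=1

Final answer: 4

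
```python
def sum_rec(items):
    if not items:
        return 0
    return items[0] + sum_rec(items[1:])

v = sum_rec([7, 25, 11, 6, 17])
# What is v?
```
Call trace:
sum_rec(items=[7, 25, 11, 6, 17])
  sum_rec(items=[25, 11, 6, 17])
    sum_rec(items=[11, 6, 17])
      sum_rec(items=[6, 17])
        sum_rec(items=[17])
          sum_rec(items=[])
          -> return 0
        -> return 17
      -> return 23
    -> return 34
  -> return 59
-> return 66

Final answer: 66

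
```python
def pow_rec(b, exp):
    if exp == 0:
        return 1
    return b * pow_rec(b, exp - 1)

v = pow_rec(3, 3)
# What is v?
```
Call trace:
pow_rec(b=3, exp=3)
  pow_rec(b=3, exp=2)
    pow_rec(b=3, exp=1)
      pow_rec(b=3, exp=0)
      -> return 1
    -> return 3
  -> return 9
-> return 27

Final answer: 27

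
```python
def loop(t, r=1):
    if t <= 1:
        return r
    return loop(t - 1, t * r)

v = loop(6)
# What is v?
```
Call trace:
loop(t=6, r=1)
  loop(t=5, r=6)
    loop(t=4, r=30)
      loop(t=3, r=120)
        loop(t=2, r=360)
          loop(t=1, r=720)
          -> return 720
        -> return 720
      -> return 720
    -> return 720
  -> return 720
-> return 720

Final answer: 720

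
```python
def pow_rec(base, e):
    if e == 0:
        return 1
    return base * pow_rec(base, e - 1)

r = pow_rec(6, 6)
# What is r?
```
Call trace:
pow_rec(base=6, e=6)
  pow_rec(base=6, e=5)
    pow_rec(base=6, e=4)
      pow_rec(base=6, e=3)
        pow_rec(base=6, e=2)
          pow_rec(base=6, e=1)
            pow_rec(base=6, e=0)
            -> return 1
          -> return 6
        -> return 36
      -> return 216
    -> return 1296
  -> return 7776
-> return 46656

Final answer: 46656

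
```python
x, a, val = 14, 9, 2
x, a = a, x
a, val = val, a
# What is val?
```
Trace:
  x=14, a=9, val=2
  x=9, a=14, val=2
  x=9, a=2, val=14

Final answer: 14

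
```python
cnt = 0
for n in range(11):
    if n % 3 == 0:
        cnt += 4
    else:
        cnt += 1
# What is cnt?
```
Trace:
  cnt=0
  cnt=4, n=0
  cnt=5, n=1
  cnt=6, n=2
  cnt=10, n=3
  cnt=11, n=4
  cnt=12, n=5
  cnt=16, n=6
  cnt=17, n=7
  cnt=18, n=8
  cnt=22, n=9
  cnt=23, n=10

Final answer: 23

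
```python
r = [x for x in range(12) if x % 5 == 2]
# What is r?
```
Trace:
  x=0
  x=1
  x=2
  x=3
  x=4
  x=5
  x=6
  x=7
  x=8
  x=9
  x=10
  x=11
  r=[2, 7]

Final answer: [2, 7]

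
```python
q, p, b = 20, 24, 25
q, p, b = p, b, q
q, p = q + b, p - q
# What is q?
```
Trace:
  q=20, p=24, b=25
  q=24, p=25, b=20
  q=44, p=1, b=20

Final answer: 44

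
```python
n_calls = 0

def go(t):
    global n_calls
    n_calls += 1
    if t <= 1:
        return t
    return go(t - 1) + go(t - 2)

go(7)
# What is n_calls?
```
Call trace (a repeated sub-call is expanded the first time; later identical calls just restate its return value):
go(t=7)
  go(t=6)
    go(t=5)
      go(t=4)
        go(t=3)
          go(t=2)
            go(t=1)
            -> return 1
            go(t=0)
            -> return 0
          -> return 1
          go(t=1)
          -> return 1
        -> return 2
        go(t=2) -> return 1  (same call as traced above)
      -> return 3
      go(t=3) -> return 2  (same call as traced above)
    -> return 5
    go(t=4) -> return 3  (same call as traced above)
  -> return 8
  go(t=5) -> return 5  (same call as traced above)
-> return 13

n_calls is incremented once per call, so count the calls in each subtree. Let C(t) = number of calls made by go(t).
C(0) = C(1) = 1 (base case, no recursion); C(t) = 1 + C(t - 1) + C(t - 2) otherwise.
C(2) = 1 + C(1) + C(0) = 1 + 1 + 1 = 3
C(3) = 1 + C(2) + C(1) = 1 + 3 + 1 = 5
C(4) = 1 + C(3) + C(2) = 1 + 5 + 3 = 9
C(5) = 1 + C(4) + C(3) = 1 + 9 + 5 = 15
C(6) = 1 + C(5) + C(4) = 1 + 15 + 9 = 25
C(7) = 1 + C(6) + C(5) = 1 + 25 + 15 = 41
n_calls = C(7) = 41

Final answer: 41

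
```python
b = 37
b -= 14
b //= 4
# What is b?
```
Trace:
  b=37
  b=23
  b=5

Final answer: 5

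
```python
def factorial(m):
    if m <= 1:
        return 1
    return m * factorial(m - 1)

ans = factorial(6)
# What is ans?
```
Call trace:
factorial(m=6)
  factorial(m=5)
    factorial(m=4)
      factorial(m=3)
        factorial(m=2)
          factorial(m=1)
          -> return 1
        -> return 2
      -> return 6
    -> return 24
  -> return 120
-> return 720

Final answer: 720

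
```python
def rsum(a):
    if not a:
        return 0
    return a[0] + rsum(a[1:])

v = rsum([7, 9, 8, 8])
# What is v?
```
Call trace:
rsum(a=[7, 9, 8, 8])
  rsum(a=[9, 8, 8])
    rsum(a=[8, 8])
      rsum(a=[8])
        rsum(a=[])
        -> return 0
      -> return 8
    -> return 16
  -> return 25
-> return 32

Final answer: 32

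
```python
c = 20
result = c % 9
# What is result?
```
Trace:
  c=20
  c=20, result=2

Final answer: 2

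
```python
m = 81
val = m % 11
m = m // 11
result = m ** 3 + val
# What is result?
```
Trace:
  m=81
  m=81, val=4
  m=7, val=4
  m=7, val=4, result=347

Final answer: 347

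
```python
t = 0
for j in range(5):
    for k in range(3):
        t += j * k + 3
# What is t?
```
Trace:
  t=0
  t=3, j=0, k=0
  t=6, j=0, k=1
  t=9, j=0, k=2
  t=12, j=1, k=0
  t=16, j=1, k=1
  t=21, j=1, k=2
  t=24, j=2, k=0
  t=29, j=2, k=1
  t=36, j=2, k=2
  t=39, j=3, k=0
  t=45, j=3, k=1
  t=54, j=3, k=2
  t=57, j=4, k=0
  t=64, j=4, k=1
  t=75, j=4, k=2

Final answer: 75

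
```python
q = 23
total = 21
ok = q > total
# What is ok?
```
Trace:
  q=23
  q=23, total=21
  q=23, total=21, ok=True

Final answer: True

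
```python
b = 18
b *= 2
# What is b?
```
Trace:
  b=18
  b=36

Final answer: 36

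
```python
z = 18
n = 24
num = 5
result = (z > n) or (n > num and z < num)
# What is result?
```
Trace:
  z=18
  z=18, n=24
  z=18, n=24, num=5
  z=18, n=24, num=5, result=False

Final answer: False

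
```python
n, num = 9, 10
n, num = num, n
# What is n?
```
Trace:
  n=9, num=10
  n=10, num=9

Final answer: 10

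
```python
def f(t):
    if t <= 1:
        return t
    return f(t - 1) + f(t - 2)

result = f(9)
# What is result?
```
Call trace (a repeated sub-call is expanded the first time; later identical calls just restate its return value):
f(t=9)
  f(t=8)
    f(t=7)
      f(t=6)
        f(t=5)
          f(t=4)
            f(t=3)
              f(t=2)
                f(t=1)
                -> return 1
                f(t=0)
                -> return 0
              -> return 1
              f(t=1)
              -> return 1
            -> return 2
            f(t=2) -> return 1  (same call as traced above)
          -> return 3
          f(t=3) -> return 2  (same call as traced above)
        -> return 5
        f(t=4) -> return 3  (same call as traced above)
      -> return 8
      f(t=5) -> return 5  (same call as traced above)
    -> return 13
    f(t=6) -> return 8  (same call as traced above)
  -> return 21
  f(t=7) -> return 13  (same call as traced above)
-> return 34

Final answer: 34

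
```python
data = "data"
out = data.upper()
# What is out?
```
Trace:
  data='data'
  data='data', out='DATA'

Final answer: 'DATA'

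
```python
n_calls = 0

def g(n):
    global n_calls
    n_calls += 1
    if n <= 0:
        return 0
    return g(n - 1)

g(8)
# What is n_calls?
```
Call trace:
g(n=8)
  g(n=7)
    g(n=6)
      g(n=5)
        g(n=4)
          g(n=3)
            g(n=2)
              g(n=1)
                g(n=0)
                -> return 0
              -> return 0
            -> return 0
          -> return 0
        -> return 0
      -> return 0
    -> return 0
  -> return 0
-> return 0

n_calls is incremented once per call. g is entered once for each n = 8, 7, 6, 5, 4, 3, 2, 1, 0 (the n <= 0 call returns without recursing), i.e. 8 + 1 calls.
n_calls = 9

Final answer: 9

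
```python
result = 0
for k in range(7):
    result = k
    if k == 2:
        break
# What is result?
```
Trace:
  result=0
  result=0, k=0
  result=1, k=1
  result=2, k=2

Final answer: 2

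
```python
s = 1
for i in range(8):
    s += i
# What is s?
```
Trace:
  s=1
  s=1, i=0
  s=2, i=1
  s=4, i=2
  s=7, i=3
  s=11, i=4
  s=16, i=5
  s=22, i=6
  s=29, i=7

Final answer: 29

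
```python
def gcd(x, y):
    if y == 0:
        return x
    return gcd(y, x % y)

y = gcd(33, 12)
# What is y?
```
Call trace:
gcd(x=33, y=12)
  gcd(x=12, y=9)
    gcd(x=9, y=3)
      gcd(x=3, y=0)
      -> return 3
    -> return 3
  -> return 3
-> return 3

Final answer: 3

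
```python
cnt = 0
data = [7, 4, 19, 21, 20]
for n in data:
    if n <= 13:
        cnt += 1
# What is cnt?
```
Trace:
  cnt=0
  cnt=1, n=7
  cnt=2, n=4
  cnt=2, n=19
  cnt=2, n=21
  cnt=2, n=20

Final answer: 2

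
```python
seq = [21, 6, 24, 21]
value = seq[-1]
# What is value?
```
Trace:
  seq=[21, 6, 24, 21]
  seq=[21, 6, 24, 21], value=21

Final answer: 21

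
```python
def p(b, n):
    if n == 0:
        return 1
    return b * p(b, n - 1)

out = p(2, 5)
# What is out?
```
Call trace:
p(b=2, n=5)
  p(b=2, n=4)
    p(b=2, n=3)
      p(b=2, n=2)
        p(b=2, n=1)
          p(b=2, n=0)
          -> return 1
        -> return 2
      -> return 4
    -> return 8
  -> return 16
-> return 32

Final answer: 32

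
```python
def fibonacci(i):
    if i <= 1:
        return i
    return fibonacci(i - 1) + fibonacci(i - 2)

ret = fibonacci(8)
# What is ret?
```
Call trace (a repeated sub-call is expanded the first time; later identical calls just restate its return value):
fibonacci(i=8)
  fibonacci(i=7)
    fibonacci(i=6)
      fibonacci(i=5)
        fibonacci(i=4)
          fibonacci(i=3)
            fibonacci(i=2)
              fibonacci(i=1)
              -> return 1
              fibonacci(i=0)
              -> return 0
            -> return 1
            fibonacci(i=1)
            -> return 1
          -> return 2
          fibonacci(i=2) -> return 1  (same call as traced above)
        -> return 3
        fibonacci(i=3) -> return 2  (same call as traced above)
      -> return 5
      fibonacci(i=4) -> return 3  (same call as traced above)
    -> return 8
    fibonacci(i=5) -> return 5  (same call as traced above)
  -> return 13
  fibonacci(i=6) -> return 8  (same call as traced above)
-> return 21

Final answer: 21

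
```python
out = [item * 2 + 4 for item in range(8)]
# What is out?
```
Trace:
  item=0
  item=1
  item=2
  item=3
  item=4
  item=5
  item=6
  item=7
  out=[4, 6, 8, 10, 12, 14, 16, 18]

Final answer: [4, 6, 8, 10, 12, 14, 16, 18]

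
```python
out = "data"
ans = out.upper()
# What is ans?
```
Trace:
  out='data'
  out='data', ans='DATA'

Final answer: 'DATA'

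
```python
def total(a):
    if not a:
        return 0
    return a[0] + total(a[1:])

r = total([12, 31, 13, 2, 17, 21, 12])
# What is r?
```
Call trace:
total(a=[12, 31, 13, 2, 17, 21, 12])
  total(a=[31, 13, 2, 17, 21, 12])
    total(a=[13, 2, 17, 21, 12])
      total(a=[2, 17, 21, 12])
        total(a=[17, 21, 12])
          total(a=[21, 12])
            total(a=[12])
              total(a=[])
              -> return 0
            -> return 12
          -> return 33
        -> return 50
      -> return 52
    -> return 65
  -> return 96
-> return 108

Final answer: 108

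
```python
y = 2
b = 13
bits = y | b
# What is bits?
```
Trace:
  y=2
  y=2, b=13
  y=2, b=13, bits=15

Final answer: 15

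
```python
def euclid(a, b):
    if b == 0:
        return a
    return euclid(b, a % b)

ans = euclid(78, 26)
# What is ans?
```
Call trace:
euclid(a=78, b=26)
  euclid(a=26, b=0)
  -> return 26
-> return 26

Final answer: 26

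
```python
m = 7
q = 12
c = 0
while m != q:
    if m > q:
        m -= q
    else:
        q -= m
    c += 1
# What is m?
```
Trace:
  m=7
  m=7, q=12
  m=7, q=12, c=0
  m=7, q=5, c=1
  m=2, q=5, c=2
  m=2, q=3, c=3
  m=2, q=1, c=4
  m=1, q=1, c=5

Final answer: 1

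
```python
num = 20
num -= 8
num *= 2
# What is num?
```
Trace:
  num=20
  num=12
  num=24

Final answer: 24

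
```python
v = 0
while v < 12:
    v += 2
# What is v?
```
Trace:
  v=0
  v=2
  v=4
  v=6
  v=8
  v=10
  v=12

Final answer: 12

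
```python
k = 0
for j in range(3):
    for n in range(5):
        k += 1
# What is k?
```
Trace:
  k=0
  k=1, j=0, n=0
  k=2, j=0, n=1
  k=3, j=0, n=2
  k=4, j=0, n=3
  k=5, j=0, n=4
  k=6, j=1, n=0
  k=7, j=1, n=1
  k=8, j=1, n=2
  k=9, j=1, n=3
  k=10, j=1, n=4
  k=11, j=2, n=0
  k=12, j=2, n=1
  k=13, j=2, n=2
  k=14, j=2, n=3
  k=15, j=2, n=4

Final answer: 15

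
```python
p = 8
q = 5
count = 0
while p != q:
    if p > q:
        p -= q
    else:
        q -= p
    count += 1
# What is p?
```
Trace:
  p=8
  p=8, q=5
  p=8, q=5, count=0
  p=3, q=5, count=1
  p=3, q=2, count=2
  p=1, q=2, count=3
  p=1, q=1, count=4

Final answer: 1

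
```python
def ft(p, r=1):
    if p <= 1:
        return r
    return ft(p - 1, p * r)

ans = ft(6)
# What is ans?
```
Call trace:
ft(p=6, r=1)
  ft(p=5, r=6)
    ft(p=4, r=30)
      ft(p=3, r=120)
        ft(p=2, r=360)
          ft(p=1, r=720)
          -> return 720
        -> return 720
      -> return 720
    -> return 720
  -> return 720
-> return 720

Final answer: 720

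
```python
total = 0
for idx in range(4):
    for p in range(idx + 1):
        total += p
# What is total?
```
Trace:
  total=0
  total=0, idx=0, p=0
  total=0, idx=1, p=0
  total=1, idx=1, p=1
  total=1, idx=2, p=0
  total=2, idx=2, p=1
  total=4, idx=2, p=2
  total=4, idx=3, p=0
  total=5, idx=3, p=1
  total=7, idx=3, p=2
  total=10, idx=3, p=3

Final answer: 10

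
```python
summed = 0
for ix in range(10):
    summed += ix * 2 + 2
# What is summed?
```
Trace:
  summed=0
  summed=2, ix=0
  summed=6, ix=1
  summed=12, ix=2
  summed=20, ix=3
  summed=30, ix=4
  summed=42, ix=5
  summed=56, ix=6
  summed=72, ix=7
  summed=90, ix=8
  summed=110, ix=9

Final answer: 110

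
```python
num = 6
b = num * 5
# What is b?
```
Trace:
  num=6
  num=6, b=30

Final answer: 30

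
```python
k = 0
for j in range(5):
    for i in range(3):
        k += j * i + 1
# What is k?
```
Trace:
  k=0
  k=1, j=0, i=0
  k=2, j=0, i=1
  k=3, j=0, i=2
  k=4, j=1, i=0
  k=6, j=1, i=1
  k=9, j=1, i=2
  k=10, j=2, i=0
  k=13, j=2, i=1
  k=18, j=2, i=2
  k=19, j=3, i=0
  k=23, j=3, i=1
  k=30, j=3, i=2
  k=31, j=4, i=0
  k=36, j=4, i=1
  k=45, j=4, i=2

Final answer: 45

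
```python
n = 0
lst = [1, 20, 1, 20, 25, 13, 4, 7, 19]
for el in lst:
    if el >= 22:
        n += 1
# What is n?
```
Trace:
  n=0
  n=0, el=1
  n=0, el=20
  n=0, el=1
  n=0, el=20
  n=1, el=25
  n=1, el=13
  n=1, el=4
  n=1, el=7
  n=1, el=19

Final answer: 1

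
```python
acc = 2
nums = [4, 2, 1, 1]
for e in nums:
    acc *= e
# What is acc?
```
Trace:
  acc=2
  acc=8, e=4
  acc=16, e=2
  acc=16, e=1
  acc=16, e=1

Final answer: 16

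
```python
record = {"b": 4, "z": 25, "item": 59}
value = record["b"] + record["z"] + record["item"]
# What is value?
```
Trace:
  record={'b': 4, 'z': 25, 'item': 59}
  record={'b': 4, 'z': 25, 'item': 59}, value=88

Final answer: 88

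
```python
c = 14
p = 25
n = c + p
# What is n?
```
Trace:
  c=14
  c=14, p=25
  c=14, p=25, n=39

Final answer: 39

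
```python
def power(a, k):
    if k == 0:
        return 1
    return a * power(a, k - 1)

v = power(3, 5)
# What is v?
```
Call trace:
power(a=3, k=5)
  power(a=3, k=4)
    power(a=3, k=3)
      power(a=3, k=2)
        power(a=3, k=1)
          power(a=3, k=0)
          -> return 1
        -> return 3
      -> return 9
    -> return 27
  -> return 81
-> return 243

Final answer: 243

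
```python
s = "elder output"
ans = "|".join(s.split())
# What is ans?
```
Trace:
  s='elder output'
  s='elder output', ans='elder|output'

Final answer: 'elder|output'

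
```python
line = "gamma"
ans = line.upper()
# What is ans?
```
Trace:
  line='gamma'
  line='gamma', ans='GAMMA'

Final answer: 'GAMMA'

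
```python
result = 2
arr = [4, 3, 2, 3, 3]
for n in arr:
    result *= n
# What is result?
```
Trace:
  result=2
  result=8, n=4
  result=24, n=3
  result=48, n=2
  result=144, n=3
  result=432, n=3

Final answer: 432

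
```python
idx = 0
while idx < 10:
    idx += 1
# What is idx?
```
Trace:
  idx=0
  idx=1
  idx=2
  idx=3
  idx=4
  idx=5
  idx=6
  idx=7
  idx=8
  idx=9
  idx=10

Final answer: 10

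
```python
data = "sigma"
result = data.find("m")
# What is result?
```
Trace:
  data='sigma'
  data='sigma', result=3

Final answer: 3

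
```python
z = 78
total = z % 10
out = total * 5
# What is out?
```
Trace:
  z=78
  z=78, total=8
  z=78, total=8, out=40

Final answer: 40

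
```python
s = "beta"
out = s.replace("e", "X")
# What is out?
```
Trace:
  s='beta'
  s='beta', out='bXta'

Final answer: 'bXta'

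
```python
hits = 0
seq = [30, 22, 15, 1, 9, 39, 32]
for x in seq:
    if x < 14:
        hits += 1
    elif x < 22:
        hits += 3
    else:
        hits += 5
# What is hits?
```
Trace:
  hits=0
  hits=5, x=30
  hits=10, x=22
  hits=13, x=15
  hits=14, x=1
  hits=15, x=9
  hits=20, x=39
  hits=25, x=32

Final answer: 25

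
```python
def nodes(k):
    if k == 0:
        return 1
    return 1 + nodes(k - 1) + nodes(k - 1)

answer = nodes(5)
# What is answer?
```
Call trace (a repeated sub-call is expanded the first time; later identical calls just restate its return value):
nodes(k=5)
  nodes(k=4)
    nodes(k=3)
      nodes(k=2)
        nodes(k=1)
          nodes(k=0)
          -> return 1
          nodes(k=0)
          -> return 1
        -> return 3
        nodes(k=1) -> return 3  (same call as traced above)
      -> return 7
      nodes(k=2) -> return 7  (same call as traced above)
    -> return 15
    nodes(k=3) -> return 15  (same call as traced above)
  -> return 31
  nodes(k=4) -> return 31  (same call as traced above)
-> return 63

Final answer: 63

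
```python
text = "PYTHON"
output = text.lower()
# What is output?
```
Trace:
  text='PYTHON'
  text='PYTHON', output='python'

Final answer: 'python'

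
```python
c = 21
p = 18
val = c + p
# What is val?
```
Trace:
  c=21
  c=21, p=18
  c=21, p=18, val=39

Final answer: 39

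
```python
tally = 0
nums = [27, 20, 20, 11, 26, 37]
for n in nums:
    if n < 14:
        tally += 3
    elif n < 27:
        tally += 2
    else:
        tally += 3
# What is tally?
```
Trace:
  tally=0
  tally=3, n=27
  tally=5, n=20
  tally=7, n=20
  tally=10, n=11
  tally=12, n=26
  tally=15, n=37

Final answer: 15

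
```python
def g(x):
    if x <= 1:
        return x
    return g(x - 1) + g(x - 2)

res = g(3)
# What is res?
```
Call trace:
g(x=3)
  g(x=2)
    g(x=1)
    -> return 1
    g(x=0)
    -> return 0
  -> return 1
  g(x=1)
  -> return 1
-> return 2

Final answer: 2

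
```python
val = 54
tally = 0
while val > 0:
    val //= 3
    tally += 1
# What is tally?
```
Trace:
  val=54
  val=54, tally=0
  val=18, tally=1
  val=6, tally=2
  val=2, tally=3
  val=0, tally=4

Final answer: 4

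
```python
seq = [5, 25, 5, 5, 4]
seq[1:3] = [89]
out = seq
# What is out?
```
Trace:
  seq=[5, 25, 5, 5, 4]
  seq=[5, 89, 5, 4]
  seq=[5, 89, 5, 4], out=[5, 89, 5, 4]

Final answer: [5, 89, 5, 4]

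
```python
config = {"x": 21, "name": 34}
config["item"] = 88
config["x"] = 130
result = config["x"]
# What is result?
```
Trace:
  config={'x': 21, 'name': 34}
  config={'x': 21, 'name': 34, 'item': 88}
  config={'x': 130, 'name': 34, 'item': 88}
  config={'x': 130, 'name': 34, 'item': 88}, result=130

Final answer: 130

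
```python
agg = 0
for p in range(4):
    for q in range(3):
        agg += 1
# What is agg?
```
Trace:
  agg=0
  agg=1, p=0, q=0
  agg=2, p=0, q=1
  agg=3, p=0, q=2
  agg=4, p=1, q=0
  agg=5, p=1, q=1
  agg=6, p=1, q=2
  agg=7, p=2, q=0
  agg=8, p=2, q=1
  agg=9, p=2, q=2
  agg=10, p=3, q=0
  agg=11, p=3, q=1
  agg=12, p=3, q=2

Final answer: 12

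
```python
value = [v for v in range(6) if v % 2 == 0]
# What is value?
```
Trace:
  v=0
  v=1
  v=2
  v=3
  v=4
  v=5
  value=[0, 2, 4]

Final answer: [0, 2, 4]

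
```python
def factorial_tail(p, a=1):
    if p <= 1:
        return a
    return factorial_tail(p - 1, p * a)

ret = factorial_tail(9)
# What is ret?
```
Call trace:
factorial_tail(p=9, a=1)
  factorial_tail(p=8, a=9)
    factorial_tail(p=7, a=72)
      factorial_tail(p=6, a=504)
        factorial_tail(p=5, a=3024)
          factorial_tail(p=4, a=15120)
            factorial_tail(p=3, a=60480)
              factorial_tail(p=2, a=181440)
                factorial_tail(p=1, a=362880)
                -> return 362880
              -> return 362880
            -> return 362880
          -> return 362880
        -> return 362880
      -> return 362880
    -> return 362880
  -> return 362880
-> return 362880

Final answer: 362880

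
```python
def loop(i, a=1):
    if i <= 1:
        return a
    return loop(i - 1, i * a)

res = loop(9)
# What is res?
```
Call trace:
loop(i=9, a=1)
  loop(i=8, a=9)
    loop(i=7, a=72)
      loop(i=6, a=504)
        loop(i=5, a=3024)
          loop(i=4, a=15120)
            loop(i=3, a=60480)
              loop(i=2, a=181440)
                loop(i=1, a=362880)
                -> return 362880
              -> return 362880
            -> return 362880
          -> return 362880
        -> return 362880
      -> return 362880
    -> return 362880
  -> return 362880
-> return 362880

Final answer: 362880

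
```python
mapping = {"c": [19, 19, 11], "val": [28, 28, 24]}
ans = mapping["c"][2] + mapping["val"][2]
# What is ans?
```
Trace:
  mapping={'c': [19, 19, 11], 'val': [28, 28, 24]}
  mapping={'c': [19, 19, 11], 'val': [28, 28, 24]}, ans=35

Final answer: 35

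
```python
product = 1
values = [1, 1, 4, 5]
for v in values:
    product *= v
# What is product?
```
Trace:
  product=1
  product=1, v=1
  product=1, v=1
  product=4, v=4
  product=20, v=5

Final answer: 20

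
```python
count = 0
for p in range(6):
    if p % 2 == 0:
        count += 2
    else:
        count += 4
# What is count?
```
Trace:
  count=0
  count=2, p=0
  count=6, p=1
  count=8, p=2
  count=12, p=3
  count=14, p=4
  count=18, p=5

Final answer: 18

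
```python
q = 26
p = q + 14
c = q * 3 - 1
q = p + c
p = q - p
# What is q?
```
Trace:
  q=26
  q=26, p=40
  q=26, p=40, c=77
  q=117, p=40, c=77
  q=117, p=77, c=77

Final answer: 117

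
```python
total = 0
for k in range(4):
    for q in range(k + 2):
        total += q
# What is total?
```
Trace:
  total=0
  total=0, k=0, q=0
  total=1, k=0, q=1
  total=1, k=1, q=0
  total=2, k=1, q=1
  total=4, k=1, q=2
  total=4, k=2, q=0
  total=5, k=2, q=1
  total=7, k=2, q=2
  total=10, k=2, q=3
  total=10, k=3, q=0
  total=11, k=3, q=1
  total=13, k=3, q=2
  total=16, k=3, q=3
  total=20, k=3, q=4

Final answer: 20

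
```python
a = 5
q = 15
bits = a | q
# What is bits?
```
Trace:
  a=5
  a=5, q=15
  a=5, q=15, bits=15

Final answer: 15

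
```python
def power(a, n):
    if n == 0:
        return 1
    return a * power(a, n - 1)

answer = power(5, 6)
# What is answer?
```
Call trace:
power(a=5, n=6)
  power(a=5, n=5)
    power(a=5, n=4)
      power(a=5, n=3)
        power(a=5, n=2)
          power(a=5, n=1)
            power(a=5, n=0)
            -> return 1
          -> return 5
        -> return 25
      -> return 125
    -> return 625
  -> return 3125
-> return 15625

Final answer: 15625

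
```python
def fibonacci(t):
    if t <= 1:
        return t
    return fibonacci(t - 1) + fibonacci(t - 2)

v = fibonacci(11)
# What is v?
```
Call trace (a repeated sub-call is expanded the first time; later identical calls just restate its return value):
fibonacci(t=11)
  fibonacci(t=10)
    fibonacci(t=9)
      fibonacci(t=8)
        fibonacci(t=7)
          fibonacci(t=6)
            fibonacci(t=5)
              fibonacci(t=4)
                fibonacci(t=3)
                  fibonacci(t=2)
                    fibonacci(t=1)
                    -> return 1
                    fibonacci(t=0)
                    -> return 0
                  -> return 1
                  fibonacci(t=1)
                  -> return 1
                -> return 2
                fibonacci(t=2) -> return 1  (same call as traced above)
              -> return 3
              fibonacci(t=3) -> return 2  (same call as traced above)
            -> return 5
            fibonacci(t=4) -> return 3  (same call as traced above)
          -> return 8
          fibonacci(t=5) -> return 5  (same call as traced above)
        -> return 13
        fibonacci(t=6) -> return 8  (same call as traced above)
      -> return 21
      fibonacci(t=7) -> return 13  (same call as traced above)
    -> return 34
    fibonacci(t=8) -> return 21  (same call as traced above)
  -> return 55
  fibonacci(t=9) -> return 34  (same call as traced above)
-> return 89

Final answer: 89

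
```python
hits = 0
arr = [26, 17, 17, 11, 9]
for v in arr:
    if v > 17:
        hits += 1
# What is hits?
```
Trace:
  hits=0
  hits=1, v=26
  hits=1, v=17
  hits=1, v=17
  hits=1, v=11
  hits=1, v=9

Final answer: 1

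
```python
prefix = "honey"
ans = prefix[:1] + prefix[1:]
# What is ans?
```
Trace:
  prefix='honey'
  prefix='honey', ans='honey'

Final answer: 'honey'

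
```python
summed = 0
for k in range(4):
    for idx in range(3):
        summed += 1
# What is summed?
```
Trace:
  summed=0
  summed=1, k=0, idx=0
  summed=2, k=0, idx=1
  summed=3, k=0, idx=2
  summed=4, k=1, idx=0
  summed=5, k=1, idx=1
  summed=6, k=1, idx=2
  summed=7, k=2, idx=0
  summed=8, k=2, idx=1
  summed=9, k=2, idx=2
  summed=10, k=3, idx=0
  summed=11, k=3, idx=1
  summed=12, k=3, idx=2

Final answer: 12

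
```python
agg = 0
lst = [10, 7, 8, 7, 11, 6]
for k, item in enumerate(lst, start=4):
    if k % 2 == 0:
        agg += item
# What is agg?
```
Trace:
  agg=0
  agg=10, k=4, item=10
  agg=10, k=5, item=7
  agg=18, k=6, item=8
  agg=18, k=7, item=7
  agg=29, k=8, item=11
  agg=29, k=9, item=6

Final answer: 29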